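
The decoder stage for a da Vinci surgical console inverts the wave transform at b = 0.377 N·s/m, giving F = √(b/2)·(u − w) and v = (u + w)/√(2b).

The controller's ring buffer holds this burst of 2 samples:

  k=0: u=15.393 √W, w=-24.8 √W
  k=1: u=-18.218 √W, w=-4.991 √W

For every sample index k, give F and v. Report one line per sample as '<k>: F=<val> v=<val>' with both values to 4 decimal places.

0: F=17.4504 v=-10.8334
1: F=-5.7427 v=-26.7283

k=0: u−w=40.1930, u+w=-9.4070; √(b/2)=0.4342, √(2b)=0.8683; F=0.4342×40.193=17.4504, v=-9.4070/0.8683=-10.8334
k=1: u−w=-13.2270, u+w=-23.2090; √(b/2)=0.4342, √(2b)=0.8683; F=0.4342×(-13.227)=-5.7427, v=-23.2090/0.8683=-26.7283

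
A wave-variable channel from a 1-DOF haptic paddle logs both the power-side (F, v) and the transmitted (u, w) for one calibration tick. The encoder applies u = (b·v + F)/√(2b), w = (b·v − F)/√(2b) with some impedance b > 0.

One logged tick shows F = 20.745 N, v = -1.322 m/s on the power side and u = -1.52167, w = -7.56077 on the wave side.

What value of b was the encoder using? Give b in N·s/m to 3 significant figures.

b = 23.6 N·s/m

u + w = -9.0824;  u + w = √(2b)·v, so √(2b) = -9.0824/(-1.322) = 6.8702.
b = (√(2b))²/2 = 47.2000/2 = 23.6000.
(Check via u − w = 2F/√(2b): u − w = 6.0391, 2F/√(2b) = 6.0391.)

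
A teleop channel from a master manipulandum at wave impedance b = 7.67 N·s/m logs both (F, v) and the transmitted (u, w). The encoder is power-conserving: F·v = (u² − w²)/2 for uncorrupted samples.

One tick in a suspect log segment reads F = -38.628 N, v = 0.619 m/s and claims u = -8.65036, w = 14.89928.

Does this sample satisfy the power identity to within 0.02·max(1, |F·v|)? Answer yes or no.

no

F·v = (-38.628)×0.619 = -23.9107 W.
(u² − w²)/2 = (74.8287 − 221.9885)/2 = -73.5799 W.
|Δ| = 49.6692;  2% of max(1, |F·v|) = 0.4782.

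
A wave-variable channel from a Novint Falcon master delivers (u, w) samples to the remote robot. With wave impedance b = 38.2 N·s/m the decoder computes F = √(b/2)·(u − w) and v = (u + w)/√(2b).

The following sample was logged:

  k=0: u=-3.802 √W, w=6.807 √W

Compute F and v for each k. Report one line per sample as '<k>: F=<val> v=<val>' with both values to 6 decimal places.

0: F=-46.365093 v=0.343794

k=0: u−w=-10.609000, u+w=3.005000; √(b/2)=4.370355, √(2b)=8.740709; F=4.370355×(-10.609)=-46.365093, v=3.005000/8.740709=0.343794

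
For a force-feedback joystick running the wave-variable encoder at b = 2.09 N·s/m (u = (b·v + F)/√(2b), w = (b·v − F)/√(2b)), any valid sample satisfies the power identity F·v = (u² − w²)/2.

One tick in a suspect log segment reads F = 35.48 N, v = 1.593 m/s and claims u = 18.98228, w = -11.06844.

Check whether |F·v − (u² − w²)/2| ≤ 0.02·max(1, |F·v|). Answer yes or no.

F·v = 35.48×1.593 = 56.5196 W.
(u² − w²)/2 = (360.3270 − 122.5104)/2 = 118.9083 W.
|Δ| = 62.3887;  2% of max(1, |F·v|) = 1.1304.

no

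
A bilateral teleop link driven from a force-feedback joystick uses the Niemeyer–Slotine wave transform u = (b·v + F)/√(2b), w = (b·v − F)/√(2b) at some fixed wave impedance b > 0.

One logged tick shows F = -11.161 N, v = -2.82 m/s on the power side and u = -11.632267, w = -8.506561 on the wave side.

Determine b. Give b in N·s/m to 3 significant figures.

b = 25.5 N·s/m

u + w = -20.138828;  u + w = √(2b)·v, so √(2b) = -20.138828/(-2.82) = 7.141428.
b = (√(2b))²/2 = 50.999999/2 = 25.500000.
(Check via u − w = 2F/√(2b): u − w = -3.125706, 2F/√(2b) = -3.125705.)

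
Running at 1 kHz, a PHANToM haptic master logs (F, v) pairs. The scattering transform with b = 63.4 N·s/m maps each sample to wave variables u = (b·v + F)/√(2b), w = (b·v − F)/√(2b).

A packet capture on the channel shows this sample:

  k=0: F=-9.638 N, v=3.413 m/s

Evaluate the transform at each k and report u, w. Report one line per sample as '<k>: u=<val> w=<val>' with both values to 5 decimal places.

k=0: b·v=63.4×3.413=216.38420; √(2b)=11.26055; u=(216.38420+(-9.638))/11.26055=18.36022, w=(216.38420−(-9.638))/11.26055=20.07204

0: u=18.36022 w=20.07204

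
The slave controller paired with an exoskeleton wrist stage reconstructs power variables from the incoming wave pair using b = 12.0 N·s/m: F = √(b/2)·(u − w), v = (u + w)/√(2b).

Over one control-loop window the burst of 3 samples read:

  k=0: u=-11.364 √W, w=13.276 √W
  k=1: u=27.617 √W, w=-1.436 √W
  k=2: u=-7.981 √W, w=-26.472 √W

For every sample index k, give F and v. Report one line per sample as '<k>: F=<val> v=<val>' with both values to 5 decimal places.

0: F=-60.35543 v=0.39029
1: F=71.16503 v=5.34417
2: F=45.29351 v=-7.03269

k=0: u−w=-24.64000, u+w=1.91200; √(b/2)=2.44949, √(2b)=4.89898; F=2.44949×(-24.64)=-60.35543, v=1.91200/4.89898=0.39029
k=1: u−w=29.05300, u+w=26.18100; √(b/2)=2.44949, √(2b)=4.89898; F=2.44949×29.053=71.16503, v=26.18100/4.89898=5.34417
k=2: u−w=18.49100, u+w=-34.45300; √(b/2)=2.44949, √(2b)=4.89898; F=2.44949×18.491=45.29351, v=-34.45300/4.89898=-7.03269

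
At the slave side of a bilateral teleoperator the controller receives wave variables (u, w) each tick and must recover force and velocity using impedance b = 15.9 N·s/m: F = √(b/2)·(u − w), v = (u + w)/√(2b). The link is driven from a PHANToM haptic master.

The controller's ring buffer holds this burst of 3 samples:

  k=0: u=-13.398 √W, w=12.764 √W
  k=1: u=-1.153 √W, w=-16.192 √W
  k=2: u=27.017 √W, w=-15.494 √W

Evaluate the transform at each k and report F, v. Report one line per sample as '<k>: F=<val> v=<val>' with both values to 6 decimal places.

k=0: u−w=-26.162000, u+w=-0.634000; √(b/2)=2.819574, √(2b)=5.639149; F=2.819574×(-26.162)=-73.765706, v=-0.634000/5.639149=-0.112428
k=1: u−w=15.039000, u+w=-17.345000; √(b/2)=2.819574, √(2b)=5.639149; F=2.819574×15.039=42.403580, v=-17.345000/5.639149=-3.075819
k=2: u−w=42.511000, u+w=11.523000; √(b/2)=2.819574, √(2b)=5.639149; F=2.819574×42.511=119.862929, v=11.523000/5.639149=2.043393

0: F=-73.765706 v=-0.112428
1: F=42.403580 v=-3.075819
2: F=119.862929 v=2.043393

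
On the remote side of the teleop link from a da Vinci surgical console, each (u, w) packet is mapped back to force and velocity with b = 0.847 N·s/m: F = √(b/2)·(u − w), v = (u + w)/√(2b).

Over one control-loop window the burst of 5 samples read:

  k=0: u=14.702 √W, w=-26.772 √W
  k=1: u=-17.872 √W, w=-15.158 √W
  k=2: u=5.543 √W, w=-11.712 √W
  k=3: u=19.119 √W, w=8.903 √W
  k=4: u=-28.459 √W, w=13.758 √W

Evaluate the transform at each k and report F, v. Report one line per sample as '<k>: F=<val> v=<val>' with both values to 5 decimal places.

k=0: u−w=41.47400, u+w=-12.07000; √(b/2)=0.65077, √(2b)=1.30154; F=0.65077×41.474=26.98998, v=-12.07000/1.30154=-9.27365
k=1: u−w=-2.71400, u+w=-33.03000; √(b/2)=0.65077, √(2b)=1.30154; F=0.65077×(-2.714)=-1.76619, v=-33.03000/1.30154=-25.37768
k=2: u−w=17.25500, u+w=-6.16900; √(b/2)=0.65077, √(2b)=1.30154; F=0.65077×17.255=11.22902, v=-6.16900/1.30154=-4.73978
k=3: u−w=10.21600, u+w=28.02200; √(b/2)=0.65077, √(2b)=1.30154; F=0.65077×10.216=6.64825, v=28.02200/1.30154=21.52992
k=4: u−w=-42.21700, u+w=-14.70100; √(b/2)=0.65077, √(2b)=1.30154; F=0.65077×(-42.217)=-27.47351, v=-14.70100/1.30154=-11.29510

0: F=26.98998 v=-9.27365
1: F=-1.76619 v=-25.37768
2: F=11.22902 v=-4.73978
3: F=6.64825 v=21.52992
4: F=-27.47351 v=-11.29510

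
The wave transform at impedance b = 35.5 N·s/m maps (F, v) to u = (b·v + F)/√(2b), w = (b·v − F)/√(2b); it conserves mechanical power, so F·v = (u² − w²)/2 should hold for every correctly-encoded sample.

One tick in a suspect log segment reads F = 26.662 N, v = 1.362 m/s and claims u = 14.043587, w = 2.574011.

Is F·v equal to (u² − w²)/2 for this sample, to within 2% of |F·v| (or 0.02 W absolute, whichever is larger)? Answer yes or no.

F·v = 26.662×1.362 = 36.313644 W.
(u² − w²)/2 = (197.222336 − 6.625533)/2 = 95.298402 W.
|Δ| = 58.984758;  2% of max(1, |F·v|) = 0.726273.

no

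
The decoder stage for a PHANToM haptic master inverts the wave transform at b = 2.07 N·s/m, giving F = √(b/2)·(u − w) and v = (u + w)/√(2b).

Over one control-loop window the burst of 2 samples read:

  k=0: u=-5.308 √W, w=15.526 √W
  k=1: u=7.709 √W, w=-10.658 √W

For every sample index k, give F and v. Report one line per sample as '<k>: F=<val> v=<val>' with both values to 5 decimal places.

0: F=-21.19546 v=5.02187
1: F=18.68566 v=-1.44935

k=0: u−w=-20.83400, u+w=10.21800; √(b/2)=1.01735, √(2b)=2.03470; F=1.01735×(-20.834)=-21.19546, v=10.21800/2.03470=5.02187
k=1: u−w=18.36700, u+w=-2.94900; √(b/2)=1.01735, √(2b)=2.03470; F=1.01735×18.367=18.68566, v=-2.94900/2.03470=-1.44935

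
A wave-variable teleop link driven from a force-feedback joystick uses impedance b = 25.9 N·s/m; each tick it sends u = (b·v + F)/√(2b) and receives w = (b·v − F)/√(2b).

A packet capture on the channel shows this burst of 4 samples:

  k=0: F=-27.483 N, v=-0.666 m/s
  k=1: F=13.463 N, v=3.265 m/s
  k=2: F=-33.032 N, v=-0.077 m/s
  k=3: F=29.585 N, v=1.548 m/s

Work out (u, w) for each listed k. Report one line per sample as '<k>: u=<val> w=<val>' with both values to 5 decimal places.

k=0: b·v=25.9×(-0.666)=-17.24940; √(2b)=7.19722; u=(-17.24940+(-27.483))/7.19722=-6.21523, w=(-17.24940−(-27.483))/7.19722=1.42188
k=1: b·v=25.9×3.265=84.56350; √(2b)=7.19722; u=(84.56350+13.463)/7.19722=13.62005, w=(84.56350−13.463)/7.19722=9.87888
k=2: b·v=25.9×(-0.077)=-1.99430; √(2b)=7.19722; u=(-1.99430+(-33.032))/7.19722=-4.86664, w=(-1.99430−(-33.032))/7.19722=4.31246
k=3: b·v=25.9×1.548=40.09320; √(2b)=7.19722; u=(40.09320+29.585)/7.19722=9.68126, w=(40.09320−29.585)/7.19722=1.46004

0: u=-6.21523 w=1.42188
1: u=13.62005 w=9.87888
2: u=-4.86664 w=4.31246
3: u=9.68126 w=1.46004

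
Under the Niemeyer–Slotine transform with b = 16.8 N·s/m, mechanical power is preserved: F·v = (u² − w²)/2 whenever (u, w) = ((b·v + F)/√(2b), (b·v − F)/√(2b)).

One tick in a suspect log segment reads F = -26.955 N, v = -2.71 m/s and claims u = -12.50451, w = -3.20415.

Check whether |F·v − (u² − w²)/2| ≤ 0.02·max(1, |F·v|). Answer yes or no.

F·v = (-26.955)×(-2.71) = 73.04805 W.
(u² − w²)/2 = (156.36277 − 10.26658)/2 = 73.04810 W.
|Δ| = 0.00005;  2% of max(1, |F·v|) = 1.46096.

yes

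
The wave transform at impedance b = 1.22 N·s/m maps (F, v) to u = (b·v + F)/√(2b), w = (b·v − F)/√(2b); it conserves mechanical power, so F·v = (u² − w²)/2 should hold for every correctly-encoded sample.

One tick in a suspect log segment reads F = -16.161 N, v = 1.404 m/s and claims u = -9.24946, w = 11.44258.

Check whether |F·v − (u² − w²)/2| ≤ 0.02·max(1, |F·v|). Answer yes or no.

F·v = (-16.161)×1.404 = -22.6900 W.
(u² − w²)/2 = (85.5525 − 130.9326)/2 = -22.6901 W.
|Δ| = 0.0000;  2% of max(1, |F·v|) = 0.4538.

yes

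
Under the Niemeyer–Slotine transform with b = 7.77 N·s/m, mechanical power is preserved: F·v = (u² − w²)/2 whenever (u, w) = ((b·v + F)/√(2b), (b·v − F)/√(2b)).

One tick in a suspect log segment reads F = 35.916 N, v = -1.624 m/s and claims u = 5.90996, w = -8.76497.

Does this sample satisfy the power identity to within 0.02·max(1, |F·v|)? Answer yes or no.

no

F·v = 35.916×(-1.624) = -58.3276 W.
(u² − w²)/2 = (34.9276 − 76.8247)/2 = -20.9485 W.
|Δ| = 37.3790;  2% of max(1, |F·v|) = 1.1666.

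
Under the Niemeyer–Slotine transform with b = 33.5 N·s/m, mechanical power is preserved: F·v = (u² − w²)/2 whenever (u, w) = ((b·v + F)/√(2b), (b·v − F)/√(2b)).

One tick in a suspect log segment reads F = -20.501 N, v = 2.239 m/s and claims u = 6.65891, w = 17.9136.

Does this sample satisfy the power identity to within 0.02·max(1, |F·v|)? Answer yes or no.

F·v = (-20.501)×2.239 = -45.90174 W.
(u² − w²)/2 = (44.34108 − 320.89706)/2 = -138.27799 W.
|Δ| = 92.37625;  2% of max(1, |F·v|) = 0.91803.

no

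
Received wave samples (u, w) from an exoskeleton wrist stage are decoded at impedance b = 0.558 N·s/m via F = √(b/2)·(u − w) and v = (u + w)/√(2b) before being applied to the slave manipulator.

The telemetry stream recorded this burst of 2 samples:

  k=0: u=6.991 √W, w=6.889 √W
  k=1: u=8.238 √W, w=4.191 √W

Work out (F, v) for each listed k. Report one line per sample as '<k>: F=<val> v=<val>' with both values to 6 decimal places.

k=0: u−w=0.102000, u+w=13.880000; √(b/2)=0.528205, √(2b)=1.056409; F=0.528205×0.102=0.053877, v=13.880000/1.056409=13.138850
k=1: u−w=4.047000, u+w=12.429000; √(b/2)=0.528205, √(2b)=1.056409; F=0.528205×4.047=2.137644, v=12.429000/1.056409=11.765329

0: F=0.053877 v=13.138850
1: F=2.137644 v=11.765329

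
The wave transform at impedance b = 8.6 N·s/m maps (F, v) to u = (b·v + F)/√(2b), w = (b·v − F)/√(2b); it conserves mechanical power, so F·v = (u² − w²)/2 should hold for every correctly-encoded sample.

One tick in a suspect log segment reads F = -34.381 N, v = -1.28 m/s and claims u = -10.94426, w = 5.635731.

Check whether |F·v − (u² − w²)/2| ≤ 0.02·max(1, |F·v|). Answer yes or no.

F·v = (-34.381)×(-1.28) = 44.007680 W.
(u² − w²)/2 = (119.776827 − 31.761464)/2 = 44.007682 W.
|Δ| = 0.000002;  2% of max(1, |F·v|) = 0.880154.

yes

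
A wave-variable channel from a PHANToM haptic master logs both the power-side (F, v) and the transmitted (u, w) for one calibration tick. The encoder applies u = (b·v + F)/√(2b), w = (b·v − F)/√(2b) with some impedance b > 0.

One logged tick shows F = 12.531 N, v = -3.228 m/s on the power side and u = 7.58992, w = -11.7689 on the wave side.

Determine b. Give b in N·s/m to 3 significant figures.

u + w = -4.1790;  u + w = √(2b)·v, so √(2b) = -4.1790/(-3.228) = 1.2946.
b = (√(2b))²/2 = 1.6760/2 = 0.8380.
(Check via u − w = 2F/√(2b): u − w = 19.3588, 2F/√(2b) = 19.3588.)

b = 0.838 N·s/m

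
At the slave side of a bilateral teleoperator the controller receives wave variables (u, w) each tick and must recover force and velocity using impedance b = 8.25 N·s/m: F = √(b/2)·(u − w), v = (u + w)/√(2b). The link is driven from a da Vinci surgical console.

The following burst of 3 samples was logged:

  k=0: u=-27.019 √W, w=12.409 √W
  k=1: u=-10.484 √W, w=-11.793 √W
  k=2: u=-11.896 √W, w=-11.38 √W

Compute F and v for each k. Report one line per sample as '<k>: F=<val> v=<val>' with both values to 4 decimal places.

k=0: u−w=-39.4280, u+w=-14.6100; √(b/2)=2.0310, √(2b)=4.0620; F=2.0310×(-39.428)=-80.0786, v=-14.6100/4.0620=-3.5967
k=1: u−w=1.3090, u+w=-22.2770; √(b/2)=2.0310, √(2b)=4.0620; F=2.0310×1.309=2.6586, v=-22.2770/4.0620=-5.4842
k=2: u−w=-0.5160, u+w=-23.2760; √(b/2)=2.0310, √(2b)=4.0620; F=2.0310×(-0.516)=-1.0480, v=-23.2760/4.0620=-5.7302

0: F=-80.0786 v=-3.5967
1: F=2.6586 v=-5.4842
2: F=-1.0480 v=-5.7302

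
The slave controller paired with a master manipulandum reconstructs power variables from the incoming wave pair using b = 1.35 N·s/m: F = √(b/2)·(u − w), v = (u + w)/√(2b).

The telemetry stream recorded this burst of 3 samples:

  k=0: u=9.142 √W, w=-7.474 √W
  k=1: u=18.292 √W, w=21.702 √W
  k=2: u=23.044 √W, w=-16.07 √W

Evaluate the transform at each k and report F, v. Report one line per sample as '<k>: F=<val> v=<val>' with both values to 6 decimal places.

k=0: u−w=16.616000, u+w=1.668000; √(b/2)=0.821584, √(2b)=1.643168; F=0.821584×16.616=13.651437, v=1.668000/1.643168=1.015112
k=1: u−w=-3.410000, u+w=39.994000; √(b/2)=0.821584, √(2b)=1.643168; F=0.821584×(-3.41)=-2.801601, v=39.994000/1.643168=24.339573
k=2: u−w=39.114000, u+w=6.974000; √(b/2)=0.821584, √(2b)=1.643168; F=0.821584×39.114=32.135430, v=6.974000/1.643168=4.244241

0: F=13.651437 v=1.015112
1: F=-2.801601 v=24.339573
2: F=32.135430 v=4.244241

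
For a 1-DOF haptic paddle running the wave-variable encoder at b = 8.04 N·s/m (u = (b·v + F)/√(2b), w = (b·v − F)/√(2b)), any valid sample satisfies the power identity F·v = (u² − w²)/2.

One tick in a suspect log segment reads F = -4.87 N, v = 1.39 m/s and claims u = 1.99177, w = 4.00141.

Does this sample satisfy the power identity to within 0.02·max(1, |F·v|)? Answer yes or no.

F·v = (-4.87)×1.39 = -6.7693 W.
(u² − w²)/2 = (3.9671 − 16.0113)/2 = -6.0221 W.
|Δ| = 0.7472;  2% of max(1, |F·v|) = 0.1354.

no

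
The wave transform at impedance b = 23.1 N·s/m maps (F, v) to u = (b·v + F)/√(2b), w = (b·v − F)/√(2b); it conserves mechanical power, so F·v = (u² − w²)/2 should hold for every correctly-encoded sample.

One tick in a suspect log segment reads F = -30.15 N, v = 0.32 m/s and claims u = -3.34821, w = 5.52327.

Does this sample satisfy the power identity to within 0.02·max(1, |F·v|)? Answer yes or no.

F·v = (-30.15)×0.32 = -9.6480 W.
(u² − w²)/2 = (11.2105 − 30.5065)/2 = -9.6480 W.
|Δ| = 0.0000;  2% of max(1, |F·v|) = 0.1930.

yes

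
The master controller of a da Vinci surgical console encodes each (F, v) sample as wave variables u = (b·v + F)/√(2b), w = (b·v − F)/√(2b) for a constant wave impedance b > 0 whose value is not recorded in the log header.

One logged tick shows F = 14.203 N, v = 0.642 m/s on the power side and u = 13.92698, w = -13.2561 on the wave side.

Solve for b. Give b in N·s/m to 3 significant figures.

u + w = 0.6709;  u + w = √(2b)·v, so √(2b) = 0.6709/0.642 = 1.0450.
b = (√(2b))²/2 = 1.0920/2 = 0.5460.
(Check via u − w = 2F/√(2b): u − w = 27.1831, 2F/√(2b) = 27.1832.)

b = 0.546 N·s/m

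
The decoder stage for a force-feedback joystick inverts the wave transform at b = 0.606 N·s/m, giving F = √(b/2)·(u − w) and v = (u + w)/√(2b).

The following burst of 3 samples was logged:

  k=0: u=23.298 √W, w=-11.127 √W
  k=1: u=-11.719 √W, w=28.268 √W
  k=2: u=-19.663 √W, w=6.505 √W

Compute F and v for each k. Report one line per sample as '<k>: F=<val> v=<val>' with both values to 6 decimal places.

0: F=18.949391 v=11.055413
1: F=-22.011018 v=15.032127
2: F=-14.404290 v=-11.951945

k=0: u−w=34.425000, u+w=12.171000; √(b/2)=0.550454, √(2b)=1.100909; F=0.550454×34.425=18.949391, v=12.171000/1.100909=11.055413
k=1: u−w=-39.987000, u+w=16.549000; √(b/2)=0.550454, √(2b)=1.100909; F=0.550454×(-39.987)=-22.011018, v=16.549000/1.100909=15.032127
k=2: u−w=-26.168000, u+w=-13.158000; √(b/2)=0.550454, √(2b)=1.100909; F=0.550454×(-26.168)=-14.404290, v=-13.158000/1.100909=-11.951945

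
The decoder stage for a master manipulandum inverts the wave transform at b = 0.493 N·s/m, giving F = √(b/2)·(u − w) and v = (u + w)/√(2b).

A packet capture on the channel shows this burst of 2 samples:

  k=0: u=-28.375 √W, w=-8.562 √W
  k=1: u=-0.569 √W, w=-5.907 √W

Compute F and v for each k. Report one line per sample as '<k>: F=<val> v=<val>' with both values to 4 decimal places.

k=0: u−w=-19.8130, u+w=-36.9370; √(b/2)=0.4965, √(2b)=0.9930; F=0.4965×(-19.813)=-9.8369, v=-36.9370/0.9930=-37.1983
k=1: u−w=5.3380, u+w=-6.4760; √(b/2)=0.4965, √(2b)=0.9930; F=0.4965×5.338=2.6503, v=-6.4760/0.9930=-6.5218

0: F=-9.8369 v=-37.1983
1: F=2.6503 v=-6.5218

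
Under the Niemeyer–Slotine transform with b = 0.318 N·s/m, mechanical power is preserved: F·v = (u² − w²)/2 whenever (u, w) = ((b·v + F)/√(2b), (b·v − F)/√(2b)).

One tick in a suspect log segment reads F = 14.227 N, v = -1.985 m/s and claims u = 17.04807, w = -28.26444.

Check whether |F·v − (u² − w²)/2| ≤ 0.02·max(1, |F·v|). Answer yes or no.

no

F·v = 14.227×(-1.985) = -28.2406 W.
(u² − w²)/2 = (290.6367 − 798.8786)/2 = -254.1209 W.
|Δ| = 225.8803;  2% of max(1, |F·v|) = 0.5648.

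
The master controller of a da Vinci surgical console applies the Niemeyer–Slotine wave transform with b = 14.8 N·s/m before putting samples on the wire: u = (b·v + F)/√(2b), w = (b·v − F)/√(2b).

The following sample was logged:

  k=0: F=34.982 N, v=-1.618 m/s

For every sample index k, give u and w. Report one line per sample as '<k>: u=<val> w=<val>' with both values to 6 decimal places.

k=0: b·v=14.8×(-1.618)=-23.946400; √(2b)=5.440588; u=(-23.946400+34.982)/5.440588=2.028384, w=(-23.946400−34.982)/5.440588=-10.831255

0: u=2.028384 w=-10.831255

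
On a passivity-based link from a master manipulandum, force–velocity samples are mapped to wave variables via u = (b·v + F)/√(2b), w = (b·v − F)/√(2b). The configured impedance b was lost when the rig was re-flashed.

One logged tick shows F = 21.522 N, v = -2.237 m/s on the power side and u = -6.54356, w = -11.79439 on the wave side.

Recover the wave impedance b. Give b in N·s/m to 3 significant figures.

u + w = -18.3379;  u + w = √(2b)·v, so √(2b) = -18.3379/(-2.237) = 8.1976.
b = (√(2b))²/2 = 67.2001/2 = 33.6000.
(Check via u − w = 2F/√(2b): u − w = 5.2508, 2F/√(2b) = 5.2508.)

b = 33.6 N·s/m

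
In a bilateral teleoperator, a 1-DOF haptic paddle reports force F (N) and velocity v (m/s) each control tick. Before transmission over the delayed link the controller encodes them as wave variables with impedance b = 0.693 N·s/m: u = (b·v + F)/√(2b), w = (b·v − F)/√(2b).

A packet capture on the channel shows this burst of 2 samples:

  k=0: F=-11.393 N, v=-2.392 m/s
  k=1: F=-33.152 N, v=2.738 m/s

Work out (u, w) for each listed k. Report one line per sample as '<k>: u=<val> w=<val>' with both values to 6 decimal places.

0: u=-11.085384 w=8.269318
1: u=-26.548003 w=29.771409

k=0: b·v=0.693×(-2.392)=-1.657656; √(2b)=1.177285; u=(-1.657656+(-11.393))/1.177285=-11.085384, w=(-1.657656−(-11.393))/1.177285=8.269318
k=1: b·v=0.693×2.738=1.897434; √(2b)=1.177285; u=(1.897434+(-33.152))/1.177285=-26.548003, w=(1.897434−(-33.152))/1.177285=29.771409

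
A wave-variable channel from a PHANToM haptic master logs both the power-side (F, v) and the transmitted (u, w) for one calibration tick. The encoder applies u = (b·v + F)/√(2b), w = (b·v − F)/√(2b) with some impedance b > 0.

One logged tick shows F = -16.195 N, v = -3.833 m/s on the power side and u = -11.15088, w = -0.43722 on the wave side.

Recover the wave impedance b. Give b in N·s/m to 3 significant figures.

b = 4.57 N·s/m

u + w = -11.5881;  u + w = √(2b)·v, so √(2b) = -11.5881/(-3.833) = 3.0232.
b = (√(2b))²/2 = 9.1400/2 = 4.5700.
(Check via u − w = 2F/√(2b): u − w = -10.7137, 2F/√(2b) = -10.7137.)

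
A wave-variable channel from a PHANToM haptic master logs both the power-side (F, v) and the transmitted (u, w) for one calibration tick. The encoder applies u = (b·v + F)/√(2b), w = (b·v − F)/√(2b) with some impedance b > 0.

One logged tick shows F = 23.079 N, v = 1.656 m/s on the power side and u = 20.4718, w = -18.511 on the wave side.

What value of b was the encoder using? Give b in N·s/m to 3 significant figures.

b = 0.701 N·s/m

u + w = 1.96080;  u + w = √(2b)·v, so √(2b) = 1.96080/1.656 = 1.18406.
b = (√(2b))²/2 = 1.40199/2 = 0.70100.
(Check via u − w = 2F/√(2b): u − w = 38.98280, 2F/√(2b) = 38.98289.)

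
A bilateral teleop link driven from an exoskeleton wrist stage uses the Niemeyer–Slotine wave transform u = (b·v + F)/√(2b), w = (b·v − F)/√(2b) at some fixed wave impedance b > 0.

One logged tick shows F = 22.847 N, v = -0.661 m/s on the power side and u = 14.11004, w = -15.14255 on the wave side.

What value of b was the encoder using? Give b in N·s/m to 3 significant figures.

b = 1.22 N·s/m

u + w = -1.03251;  u + w = √(2b)·v, so √(2b) = -1.03251/(-0.661) = 1.56204.
b = (√(2b))²/2 = 2.43998/2 = 1.21999.
(Check via u − w = 2F/√(2b): u − w = 29.25259, 2F/√(2b) = 29.25273.)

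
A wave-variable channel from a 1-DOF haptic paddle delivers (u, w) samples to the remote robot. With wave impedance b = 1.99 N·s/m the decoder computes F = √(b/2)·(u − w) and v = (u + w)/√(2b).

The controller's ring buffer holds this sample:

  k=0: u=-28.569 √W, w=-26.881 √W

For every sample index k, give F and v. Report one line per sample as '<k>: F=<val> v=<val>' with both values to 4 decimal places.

0: F=-1.6838 v=-27.7946

k=0: u−w=-1.6880, u+w=-55.4500; √(b/2)=0.9975, √(2b)=1.9950; F=0.9975×(-1.688)=-1.6838, v=-55.4500/1.9950=-27.7946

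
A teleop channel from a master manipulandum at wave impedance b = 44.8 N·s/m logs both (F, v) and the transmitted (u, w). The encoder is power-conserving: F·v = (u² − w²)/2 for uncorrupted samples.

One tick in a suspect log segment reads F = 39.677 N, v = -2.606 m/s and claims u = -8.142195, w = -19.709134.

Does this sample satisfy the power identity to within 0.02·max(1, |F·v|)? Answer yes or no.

F·v = 39.677×(-2.606) = -103.398262 W.
(u² − w²)/2 = (66.295339 − 388.449963)/2 = -161.077312 W.
|Δ| = 57.679050;  2% of max(1, |F·v|) = 2.067965.

no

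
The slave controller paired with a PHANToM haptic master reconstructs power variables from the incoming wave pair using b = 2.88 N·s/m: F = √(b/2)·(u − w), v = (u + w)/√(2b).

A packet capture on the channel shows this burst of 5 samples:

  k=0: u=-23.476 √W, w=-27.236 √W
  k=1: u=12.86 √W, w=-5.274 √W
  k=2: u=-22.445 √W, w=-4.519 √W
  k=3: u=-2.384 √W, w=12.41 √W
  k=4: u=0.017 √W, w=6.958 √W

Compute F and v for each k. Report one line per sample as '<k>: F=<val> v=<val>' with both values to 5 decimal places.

0: F=4.51200 v=-21.13000
1: F=21.76080 v=3.16083
2: F=-21.51120 v=-11.23500
3: F=-17.75280 v=4.17750
4: F=-8.32920 v=2.90625

k=0: u−w=3.76000, u+w=-50.71200; √(b/2)=1.20000, √(2b)=2.40000; F=1.20000×3.76=4.51200, v=-50.71200/2.40000=-21.13000
k=1: u−w=18.13400, u+w=7.58600; √(b/2)=1.20000, √(2b)=2.40000; F=1.20000×18.134=21.76080, v=7.58600/2.40000=3.16083
k=2: u−w=-17.92600, u+w=-26.96400; √(b/2)=1.20000, √(2b)=2.40000; F=1.20000×(-17.926)=-21.51120, v=-26.96400/2.40000=-11.23500
k=3: u−w=-14.79400, u+w=10.02600; √(b/2)=1.20000, √(2b)=2.40000; F=1.20000×(-14.794)=-17.75280, v=10.02600/2.40000=4.17750
k=4: u−w=-6.94100, u+w=6.97500; √(b/2)=1.20000, √(2b)=2.40000; F=1.20000×(-6.941)=-8.32920, v=6.97500/2.40000=2.90625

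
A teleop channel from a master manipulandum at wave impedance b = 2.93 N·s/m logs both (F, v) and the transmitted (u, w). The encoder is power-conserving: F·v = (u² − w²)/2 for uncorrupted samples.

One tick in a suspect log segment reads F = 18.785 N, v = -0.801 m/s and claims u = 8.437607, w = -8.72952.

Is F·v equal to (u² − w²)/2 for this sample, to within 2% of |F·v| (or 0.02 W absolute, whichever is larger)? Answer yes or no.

no

F·v = 18.785×(-0.801) = -15.046785 W.
(u² − w²)/2 = (71.193212 − 76.204519)/2 = -2.505654 W.
|Δ| = 12.541131;  2% of max(1, |F·v|) = 0.300936.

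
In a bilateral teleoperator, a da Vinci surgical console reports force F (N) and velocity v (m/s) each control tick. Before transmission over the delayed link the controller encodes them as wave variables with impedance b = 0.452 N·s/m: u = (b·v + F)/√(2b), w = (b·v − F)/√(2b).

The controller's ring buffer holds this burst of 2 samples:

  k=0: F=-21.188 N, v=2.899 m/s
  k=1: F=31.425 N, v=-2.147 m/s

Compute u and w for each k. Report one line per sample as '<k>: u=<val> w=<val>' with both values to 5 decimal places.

k=0: b·v=0.452×2.899=1.31035; √(2b)=0.95079; u=(1.31035+(-21.188))/0.95079=-20.90648, w=(1.31035−(-21.188))/0.95079=23.66282
k=1: b·v=0.452×(-2.147)=-0.97044; √(2b)=0.95079; u=(-0.97044+31.425)/0.95079=32.03082, w=(-0.97044−31.425)/0.95079=-34.07216

0: u=-20.90648 w=23.66282
1: u=32.03082 w=-34.07216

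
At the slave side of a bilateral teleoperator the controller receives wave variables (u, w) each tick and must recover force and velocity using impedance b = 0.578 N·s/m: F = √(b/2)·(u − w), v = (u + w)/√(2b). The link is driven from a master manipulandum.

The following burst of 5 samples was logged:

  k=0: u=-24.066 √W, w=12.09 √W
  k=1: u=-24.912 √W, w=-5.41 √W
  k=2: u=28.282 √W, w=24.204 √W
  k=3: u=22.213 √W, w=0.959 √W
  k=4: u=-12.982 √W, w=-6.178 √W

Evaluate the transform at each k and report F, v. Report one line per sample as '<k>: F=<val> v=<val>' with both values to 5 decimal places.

0: F=-19.43700 v=-11.13866
1: F=-10.48403 v=-28.20194
2: F=2.19228 v=48.81627
3: F=11.42588 v=21.55185
4: F=-3.65774 v=-17.82036

k=0: u−w=-36.15600, u+w=-11.97600; √(b/2)=0.53759, √(2b)=1.07517; F=0.53759×(-36.156)=-19.43700, v=-11.97600/1.07517=-11.13866
k=1: u−w=-19.50200, u+w=-30.32200; √(b/2)=0.53759, √(2b)=1.07517; F=0.53759×(-19.502)=-10.48403, v=-30.32200/1.07517=-28.20194
k=2: u−w=4.07800, u+w=52.48600; √(b/2)=0.53759, √(2b)=1.07517; F=0.53759×4.078=2.19228, v=52.48600/1.07517=48.81627
k=3: u−w=21.25400, u+w=23.17200; √(b/2)=0.53759, √(2b)=1.07517; F=0.53759×21.254=11.42588, v=23.17200/1.07517=21.55185
k=4: u−w=-6.80400, u+w=-19.16000; √(b/2)=0.53759, √(2b)=1.07517; F=0.53759×(-6.804)=-3.65774, v=-19.16000/1.07517=-17.82036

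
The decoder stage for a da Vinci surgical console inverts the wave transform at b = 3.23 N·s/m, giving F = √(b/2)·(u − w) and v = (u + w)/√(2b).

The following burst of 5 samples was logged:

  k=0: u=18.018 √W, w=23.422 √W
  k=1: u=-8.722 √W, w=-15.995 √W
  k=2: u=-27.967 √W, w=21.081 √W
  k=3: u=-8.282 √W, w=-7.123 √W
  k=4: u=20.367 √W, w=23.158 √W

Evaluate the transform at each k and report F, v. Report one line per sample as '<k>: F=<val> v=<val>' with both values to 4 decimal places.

k=0: u−w=-5.4040, u+w=41.4400; √(b/2)=1.2708, √(2b)=2.5417; F=1.2708×(-5.404)=-6.8675, v=41.4400/2.5417=16.3043
k=1: u−w=7.2730, u+w=-24.7170; √(b/2)=1.2708, √(2b)=2.5417; F=1.2708×7.273=9.2427, v=-24.7170/2.5417=-9.7248
k=2: u−w=-49.0480, u+w=-6.8860; √(b/2)=1.2708, √(2b)=2.5417; F=1.2708×(-49.048)=-62.3315, v=-6.8860/2.5417=-2.7093
k=3: u−w=-1.1590, u+w=-15.4050; √(b/2)=1.2708, √(2b)=2.5417; F=1.2708×(-1.159)=-1.4729, v=-15.4050/2.5417=-6.0610
k=4: u−w=-2.7910, u+w=43.5250; √(b/2)=1.2708, √(2b)=2.5417; F=1.2708×(-2.791)=-3.5469, v=43.5250/2.5417=17.1247

0: F=-6.8675 v=16.3043
1: F=9.2427 v=-9.7248
2: F=-62.3315 v=-2.7093
3: F=-1.4729 v=-6.0610
4: F=-3.5469 v=17.1247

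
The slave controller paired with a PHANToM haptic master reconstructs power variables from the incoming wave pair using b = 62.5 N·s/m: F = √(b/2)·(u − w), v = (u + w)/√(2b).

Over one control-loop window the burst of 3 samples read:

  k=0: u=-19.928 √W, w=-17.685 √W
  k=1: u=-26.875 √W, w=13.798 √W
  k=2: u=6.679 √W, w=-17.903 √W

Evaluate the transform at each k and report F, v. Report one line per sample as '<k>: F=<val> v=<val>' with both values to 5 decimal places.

k=0: u−w=-2.24300, u+w=-37.61300; √(b/2)=5.59017, √(2b)=11.18034; F=5.59017×(-2.243)=-12.53875, v=-37.61300/11.18034=-3.36421
k=1: u−w=-40.67300, u+w=-13.07700; √(b/2)=5.59017, √(2b)=11.18034; F=5.59017×(-40.673)=-227.36898, v=-13.07700/11.18034=-1.16964
k=2: u−w=24.58200, u+w=-11.22400; √(b/2)=5.59017, √(2b)=11.18034; F=5.59017×24.582=137.41756, v=-11.22400/11.18034=-1.00391

0: F=-12.53875 v=-3.36421
1: F=-227.36898 v=-1.16964
2: F=137.41756 v=-1.00391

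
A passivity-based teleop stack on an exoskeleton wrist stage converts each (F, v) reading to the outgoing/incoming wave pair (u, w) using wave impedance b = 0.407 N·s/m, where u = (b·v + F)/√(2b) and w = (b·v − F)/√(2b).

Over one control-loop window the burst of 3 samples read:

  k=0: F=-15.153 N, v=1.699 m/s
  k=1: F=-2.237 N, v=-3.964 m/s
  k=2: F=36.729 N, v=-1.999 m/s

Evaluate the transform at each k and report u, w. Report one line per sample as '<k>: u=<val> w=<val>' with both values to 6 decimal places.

0: u=-16.028813 w=17.561683
1: u=-4.267640 w=0.691242
2: u=39.807838 w=-41.611375

k=0: b·v=0.407×1.699=0.691493; √(2b)=0.902219; u=(0.691493+(-15.153))/0.902219=-16.028813, w=(0.691493−(-15.153))/0.902219=17.561683
k=1: b·v=0.407×(-3.964)=-1.613348; √(2b)=0.902219; u=(-1.613348+(-2.237))/0.902219=-4.267640, w=(-1.613348−(-2.237))/0.902219=0.691242
k=2: b·v=0.407×(-1.999)=-0.813593; √(2b)=0.902219; u=(-0.813593+36.729)/0.902219=39.807838, w=(-0.813593−36.729)/0.902219=-41.611375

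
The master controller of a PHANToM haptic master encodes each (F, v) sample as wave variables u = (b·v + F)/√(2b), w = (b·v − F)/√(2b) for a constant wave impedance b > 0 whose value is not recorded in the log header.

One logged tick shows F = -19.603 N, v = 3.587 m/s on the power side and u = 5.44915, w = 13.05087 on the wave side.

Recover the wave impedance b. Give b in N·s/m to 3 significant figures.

b = 13.3 N·s/m

u + w = 18.5000;  u + w = √(2b)·v, so √(2b) = 18.5000/3.587 = 5.1575.
b = (√(2b))²/2 = 26.6000/2 = 13.3000.
(Check via u − w = 2F/√(2b): u − w = -7.6017, 2F/√(2b) = -7.6017.)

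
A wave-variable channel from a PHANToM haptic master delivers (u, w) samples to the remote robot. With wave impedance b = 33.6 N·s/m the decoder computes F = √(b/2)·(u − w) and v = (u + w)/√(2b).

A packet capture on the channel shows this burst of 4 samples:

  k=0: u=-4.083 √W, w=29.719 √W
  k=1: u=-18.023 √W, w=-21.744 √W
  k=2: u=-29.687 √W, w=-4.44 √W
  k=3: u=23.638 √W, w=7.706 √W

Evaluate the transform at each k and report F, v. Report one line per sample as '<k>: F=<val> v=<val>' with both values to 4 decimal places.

k=0: u−w=-33.8020, u+w=25.6360; √(b/2)=4.0988, √(2b)=8.1976; F=4.0988×(-33.802)=-138.5470, v=25.6360/8.1976=3.1273
k=1: u−w=3.7210, u+w=-39.7670; √(b/2)=4.0988, √(2b)=8.1976; F=4.0988×3.721=15.2516, v=-39.7670/8.1976=-4.8511
k=2: u−w=-25.2470, u+w=-34.1270; √(b/2)=4.0988, √(2b)=8.1976; F=4.0988×(-25.247)=-103.4819, v=-34.1270/8.1976=-4.1631
k=3: u−w=15.9320, u+w=31.3440; √(b/2)=4.0988, √(2b)=8.1976; F=4.0988×15.932=65.3018, v=31.3440/8.1976=3.8236

0: F=-138.5470 v=3.1273
1: F=15.2516 v=-4.8511
2: F=-103.4819 v=-4.1631
3: F=65.3018 v=3.8236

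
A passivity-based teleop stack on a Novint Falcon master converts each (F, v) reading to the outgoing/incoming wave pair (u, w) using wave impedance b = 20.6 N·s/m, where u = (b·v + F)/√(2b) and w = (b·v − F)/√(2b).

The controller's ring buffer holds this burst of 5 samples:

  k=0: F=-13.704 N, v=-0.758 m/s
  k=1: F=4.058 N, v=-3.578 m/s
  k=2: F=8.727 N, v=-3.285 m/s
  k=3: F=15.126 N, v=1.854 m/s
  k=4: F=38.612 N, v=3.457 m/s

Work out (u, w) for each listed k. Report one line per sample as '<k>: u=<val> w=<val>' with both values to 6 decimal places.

k=0: b·v=20.6×(-0.758)=-15.614800; √(2b)=6.418723; u=(-15.614800+(-13.704))/6.418723=-4.567700, w=(-15.614800−(-13.704))/6.418723=-0.297692
k=1: b·v=20.6×(-3.578)=-73.706800; √(2b)=6.418723; u=(-73.706800+4.058)/6.418723=-10.850882, w=(-73.706800−4.058)/6.418723=-12.115308
k=2: b·v=20.6×(-3.285)=-67.671000; √(2b)=6.418723; u=(-67.671000+8.727)/6.418723=-9.183136, w=(-67.671000−8.727)/6.418723=-11.902368
k=3: b·v=20.6×1.854=38.192400; √(2b)=6.418723; u=(38.192400+15.126)/6.418723=8.306700, w=(38.192400−15.126)/6.418723=3.593612
k=4: b·v=20.6×3.457=71.214200; √(2b)=6.418723; u=(71.214200+38.612)/6.418723=17.110289, w=(71.214200−38.612)/6.418723=5.079235

0: u=-4.567700 w=-0.297692
1: u=-10.850882 w=-12.115308
2: u=-9.183136 w=-11.902368
3: u=8.306700 w=3.593612
4: u=17.110289 w=5.079235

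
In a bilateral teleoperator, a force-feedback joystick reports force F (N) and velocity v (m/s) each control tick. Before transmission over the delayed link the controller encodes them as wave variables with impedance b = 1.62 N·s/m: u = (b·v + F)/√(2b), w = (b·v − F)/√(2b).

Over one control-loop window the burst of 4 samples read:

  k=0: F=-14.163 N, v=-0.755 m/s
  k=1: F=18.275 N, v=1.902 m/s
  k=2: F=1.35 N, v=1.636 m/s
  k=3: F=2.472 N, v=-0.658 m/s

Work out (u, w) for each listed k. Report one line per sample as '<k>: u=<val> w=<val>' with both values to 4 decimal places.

0: u=-8.5478 w=7.1888
1: u=11.8646 w=-8.4410
2: u=2.2224 w=0.7224
3: u=0.7811 w=-1.9655

k=0: b·v=1.62×(-0.755)=-1.2231; √(2b)=1.8000; u=(-1.2231+(-14.163))/1.8000=-8.5478, w=(-1.2231−(-14.163))/1.8000=7.1888
k=1: b·v=1.62×1.902=3.0812; √(2b)=1.8000; u=(3.0812+18.275)/1.8000=11.8646, w=(3.0812−18.275)/1.8000=-8.4410
k=2: b·v=1.62×1.636=2.6503; √(2b)=1.8000; u=(2.6503+1.35)/1.8000=2.2224, w=(2.6503−1.35)/1.8000=0.7224
k=3: b·v=1.62×(-0.658)=-1.0660; √(2b)=1.8000; u=(-1.0660+2.472)/1.8000=0.7811, w=(-1.0660−2.472)/1.8000=-1.9655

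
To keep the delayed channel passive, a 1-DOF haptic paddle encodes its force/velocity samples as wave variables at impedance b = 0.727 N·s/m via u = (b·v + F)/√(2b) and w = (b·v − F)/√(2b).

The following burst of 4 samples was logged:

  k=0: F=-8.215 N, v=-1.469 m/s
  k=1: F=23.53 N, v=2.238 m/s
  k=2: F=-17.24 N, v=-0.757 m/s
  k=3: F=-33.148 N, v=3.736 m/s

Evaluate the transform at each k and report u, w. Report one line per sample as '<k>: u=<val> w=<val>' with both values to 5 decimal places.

0: u=-7.69847 w=5.92712
1: u=20.86302 w=-18.16439
2: u=-14.75374 w=13.84093
3: u=-25.23755 w=29.74249

k=0: b·v=0.727×(-1.469)=-1.06796; √(2b)=1.20582; u=(-1.06796+(-8.215))/1.20582=-7.69847, w=(-1.06796−(-8.215))/1.20582=5.92712
k=1: b·v=0.727×2.238=1.62703; √(2b)=1.20582; u=(1.62703+23.53)/1.20582=20.86302, w=(1.62703−23.53)/1.20582=-18.16439
k=2: b·v=0.727×(-0.757)=-0.55034; √(2b)=1.20582; u=(-0.55034+(-17.24))/1.20582=-14.75374, w=(-0.55034−(-17.24))/1.20582=13.84093
k=3: b·v=0.727×3.736=2.71607; √(2b)=1.20582; u=(2.71607+(-33.148))/1.20582=-25.23755, w=(2.71607−(-33.148))/1.20582=29.74249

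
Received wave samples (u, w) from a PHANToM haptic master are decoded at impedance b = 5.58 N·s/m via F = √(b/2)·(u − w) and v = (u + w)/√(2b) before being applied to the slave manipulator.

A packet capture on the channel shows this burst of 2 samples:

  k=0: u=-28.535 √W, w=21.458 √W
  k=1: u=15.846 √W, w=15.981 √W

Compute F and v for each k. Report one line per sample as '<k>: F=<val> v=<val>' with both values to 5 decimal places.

0: F=-83.50477 v=-2.11844
1: F=-0.22549 v=9.52716

k=0: u−w=-49.99300, u+w=-7.07700; √(b/2)=1.67033, √(2b)=3.34066; F=1.67033×(-49.993)=-83.50477, v=-7.07700/3.34066=-2.11844
k=1: u−w=-0.13500, u+w=31.82700; √(b/2)=1.67033, √(2b)=3.34066; F=1.67033×(-0.135)=-0.22549, v=31.82700/3.34066=9.52716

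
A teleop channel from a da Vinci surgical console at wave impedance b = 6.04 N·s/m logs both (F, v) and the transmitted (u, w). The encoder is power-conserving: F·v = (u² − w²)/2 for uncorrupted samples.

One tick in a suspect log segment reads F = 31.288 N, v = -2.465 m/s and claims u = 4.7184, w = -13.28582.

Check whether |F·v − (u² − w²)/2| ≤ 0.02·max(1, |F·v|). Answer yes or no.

F·v = 31.288×(-2.465) = -77.1249 W.
(u² − w²)/2 = (22.2633 − 176.5130)/2 = -77.1249 W.
|Δ| = 0.0001;  2% of max(1, |F·v|) = 1.5425.

yes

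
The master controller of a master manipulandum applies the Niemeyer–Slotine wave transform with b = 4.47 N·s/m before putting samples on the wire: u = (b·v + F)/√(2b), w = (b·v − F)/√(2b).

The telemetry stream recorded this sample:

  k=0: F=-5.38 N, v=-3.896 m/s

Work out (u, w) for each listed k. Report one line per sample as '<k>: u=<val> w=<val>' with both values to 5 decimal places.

0: u=-7.62383 w=-4.02515

k=0: b·v=4.47×(-3.896)=-17.41512; √(2b)=2.98998; u=(-17.41512+(-5.38))/2.98998=-7.62383, w=(-17.41512−(-5.38))/2.98998=-4.02515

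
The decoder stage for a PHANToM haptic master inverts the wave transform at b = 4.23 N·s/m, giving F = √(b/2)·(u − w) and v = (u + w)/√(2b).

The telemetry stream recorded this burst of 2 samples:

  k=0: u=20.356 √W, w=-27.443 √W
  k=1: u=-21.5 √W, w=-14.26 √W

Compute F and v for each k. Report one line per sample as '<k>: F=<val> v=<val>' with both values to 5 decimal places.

k=0: u−w=47.79900, u+w=-7.08700; √(b/2)=1.45430, √(2b)=2.90861; F=1.45430×47.799=69.51427, v=-7.08700/2.90861=-2.43656
k=1: u−w=-7.24000, u+w=-35.76000; √(b/2)=1.45430, √(2b)=2.90861; F=1.45430×(-7.24)=-10.52916, v=-35.76000/2.90861=-12.29454

0: F=69.51427 v=-2.43656
1: F=-10.52916 v=-12.29454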